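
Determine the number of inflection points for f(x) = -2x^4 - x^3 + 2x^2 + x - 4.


Inflection points occur where f''(x) = 0 and concavity changes.
f(x) = -2x^4 - x^3 + 2x^2 + x - 4
f'(x) = -8x^3 - 3x^2 + 4x + 1
f''(x) = -24x^2 - 6x + 4
This is a quadratic in x. Use the discriminant to count real roots.
Discriminant = (-6)^2 - 4 * (-24) * 4
= 36 - (-384)
= 420
Since discriminant > 0, f''(x) = 0 has 2 distinct real solutions.
A quadratic with two distinct real roots changes sign at each root, so concavity changes at both.
Number of inflection points: 2

2


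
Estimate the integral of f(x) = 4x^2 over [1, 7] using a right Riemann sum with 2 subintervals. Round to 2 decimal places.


Right Riemann sum uses right endpoints of each subinterval.
Interval: [1, 7], n = 2
dx = (7 - 1) / 2 = 3
Right endpoints: [4, 7]
f values: [64, 196]
Sum = dx * (sum of f values)
= 3 * 260
= 780 = 780.00

780.00


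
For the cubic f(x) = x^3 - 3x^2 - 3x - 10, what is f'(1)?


Differentiate f(x) = x^3 - 3x^2 - 3x - 10 term by term:
f'(x) = 3x^2 - 6x - 3
Substitute x = 1:
f'(1) = 3 * 1^2 - 6 * 1 - 3
= 3 - 6 - 3
= -6

-6


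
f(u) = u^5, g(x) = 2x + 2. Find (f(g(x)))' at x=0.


Using the chain rule: (f(g(x)))' = f'(g(x)) * g'(x)
First, find g(0):
g(0) = 2 * 0 + 2 = 2
Next, f'(u) = 5u^4
And g'(x) = 2
So f'(g(0)) * g'(0)
= 5 * 2^4 * 2
= 5 * 16 * 2
= 160

160


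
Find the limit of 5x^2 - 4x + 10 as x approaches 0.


Since polynomials are continuous, we use direct substitution.
lim(x->0) of 5x^2 - 4x + 10
= 5 * 0^2 - 4 * 0 + 10
= 0 + 0 + 10
= 10

10


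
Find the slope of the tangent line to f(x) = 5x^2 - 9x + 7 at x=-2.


The slope of the tangent line equals f'(x) at the point.
f(x) = 5x^2 - 9x + 7
f'(x) = 10x - 9
At x = -2:
f'(-2) = 10 * (-2) - 9
= -20 - 9
= -29

-29


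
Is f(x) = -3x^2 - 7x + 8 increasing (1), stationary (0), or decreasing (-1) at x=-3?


Compute f'(x) to determine behavior:
f'(x) = -6x - 7
f'(-3) = -6 * (-3) - 7
= 18 - 7
= 11
Since f'(-3) > 0, the function is increasing (1)

1


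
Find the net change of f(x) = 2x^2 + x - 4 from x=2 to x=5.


Net change = f(b) - f(a)
f(x) = 2x^2 + x - 4
Compute f(5):
f(5) = 2 * 5^2 + 1 * 5 - 4
= 50 + 5 - 4
= 51
Compute f(2):
f(2) = 2 * 2^2 + 1 * 2 - 4
= 8 + 2 - 4
= 6
Net change = 51 - 6 = 45

45


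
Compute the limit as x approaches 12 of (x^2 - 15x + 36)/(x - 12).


Direct substitution gives 0/0, so we factor the numerator.
Factor: (x^2 - 15x + 36) = (x - 12)(x - 3)
Cancel the common factor (x - 12):
(x^2 - 15x + 36)/(x - 12) = (x - 3)
Now substitute x = 12:
= (12) - (3) = 9

9


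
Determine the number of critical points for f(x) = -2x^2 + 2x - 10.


Find where f'(x) = 0:
f'(x) = -4x + 2
Set f'(x) = 0:
-4x + 2 = 0
x = -2 / (-4) = 1/2
This is a linear equation in x, so there is exactly one solution.
Number of critical points: 1

1


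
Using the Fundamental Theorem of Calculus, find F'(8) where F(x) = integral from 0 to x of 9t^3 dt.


By the Fundamental Theorem of Calculus (Part 1):
If F(x) = integral from 0 to x of f(t) dt, then F'(x) = f(x)
Here f(t) = 9t^3
So F'(x) = 9x^3
Evaluate at x = 8:
F'(8) = 9 * 8^3
= 9 * 512
= 4608

4608


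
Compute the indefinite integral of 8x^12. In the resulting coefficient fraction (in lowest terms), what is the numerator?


Apply the power rule for integration:
integral of ax^n dx = a/(n+1) * x^(n+1) + C
integral of 8x^12 dx
= 8/13 * x^13 + C
The coefficient in lowest terms is 8/13, and its numerator is 8

8


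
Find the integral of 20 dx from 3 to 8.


The integral of a constant k over [a, b] equals k * (b - a).
integral from 3 to 8 of 20 dx
= 20 * (8 - 3)
= 20 * 5
= 100

100


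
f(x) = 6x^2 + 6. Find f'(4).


Differentiate term by term using power and sum rules:
f(x) = 6x^2 + 6
f'(x) = 12x
Substitute x = 4:
f'(4) = 12 * 4 + 0
= 48 + 0
= 48

48


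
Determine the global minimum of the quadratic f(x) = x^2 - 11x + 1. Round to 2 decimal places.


For a quadratic f(x) = ax^2 + bx + c with a > 0, the minimum is at the vertex.
Vertex x-coordinate: x = -b/(2a)
x = -(-11) / (2 * 1)
x = 11/2
Substitute back to find the minimum value:
f(11/2) = 1 * (11/2)^2 - 11 * (11/2) + 1
= 121/4 - 121/2 + 1
= -117/4 = -29.25

-29.25


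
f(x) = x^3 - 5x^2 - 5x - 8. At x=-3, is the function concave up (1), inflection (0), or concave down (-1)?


Concavity is determined by the sign of f''(x).
f(x) = x^3 - 5x^2 - 5x - 8
f'(x) = 3x^2 - 10x - 5
f''(x) = 6x - 10
f''(-3) = 6 * (-3) - 10
= -18 - 10
= -28
Since f''(-3) < 0, the function is concave down (-1)

-1


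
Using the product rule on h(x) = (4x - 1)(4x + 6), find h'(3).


Let u(x) = 4x - 1 and v(x) = 4x + 6
u'(x) = 4
v'(x) = 4
Product rule: h'(x) = u'(x)*v(x) + u(x)*v'(x)
= 4 * (4x + 6) + (4x - 1) * 4
At x = 3:
u(3) = 4 * 3 - 1 = 11
v(3) = 4 * 3 + 6 = 18
h'(3) = 4 * 18 + 11 * 4
= 72 + 44
= 116

116


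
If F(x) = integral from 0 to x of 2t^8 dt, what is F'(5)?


By the Fundamental Theorem of Calculus (Part 1):
If F(x) = integral from 0 to x of f(t) dt, then F'(x) = f(x)
Here f(t) = 2t^8
So F'(x) = 2x^8
Evaluate at x = 5:
F'(5) = 2 * 5^8
= 2 * 390625
= 781250

781250


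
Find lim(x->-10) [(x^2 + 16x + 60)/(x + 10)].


Direct substitution gives 0/0, so we factor the numerator.
Factor: (x^2 + 16x + 60) = (x + 10)(x + 6)
Cancel the common factor (x + 10):
(x^2 + 16x + 60)/(x + 10) = (x + 6)
Now substitute x = -10:
= (-10) - (-6) = -4

-4


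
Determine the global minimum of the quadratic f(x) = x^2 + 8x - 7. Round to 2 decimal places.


For a quadratic f(x) = ax^2 + bx + c with a > 0, the minimum is at the vertex.
Vertex x-coordinate: x = -b/(2a)
x = -(8) / (2 * 1)
x = -8/2 = -4
Substitute back to find the minimum value:
f(-4) = 1 * (-4)^2 + 8 * (-4) - 7
= 16 - 32 - 7
= -23 = -23.00

-23.00


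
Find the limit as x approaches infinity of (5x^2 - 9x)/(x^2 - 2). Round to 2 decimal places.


For limits at infinity with equal-degree polynomials,
we compare leading coefficients.
Numerator leading term: 5x^2
Denominator leading term: x^2
Divide both by x^2:
lim = (5 - 9/x) / (1 - 2/x^2)
As x -> infinity, the 1/x and 1/x^2 terms vanish:
= 5/1 = 5 = 5.00

5.00


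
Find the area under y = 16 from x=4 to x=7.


The area under a constant function y = 16 is a rectangle.
Width = 7 - 4 = 3
Height = 16
Area = width * height
= 3 * 16
= 48

48


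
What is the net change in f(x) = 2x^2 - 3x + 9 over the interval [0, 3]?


Net change = f(b) - f(a)
f(x) = 2x^2 - 3x + 9
Compute f(3):
f(3) = 2 * 3^2 - 3 * 3 + 9
= 18 - 9 + 9
= 18
Compute f(0):
f(0) = 2 * 0^2 - 3 * 0 + 9
= 0 + 0 + 9
= 9
Net change = 18 - 9 = 9

9


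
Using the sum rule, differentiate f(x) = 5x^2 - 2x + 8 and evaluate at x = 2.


Differentiate term by term using power and sum rules:
f(x) = 5x^2 - 2x + 8
f'(x) = 10x - 2
Substitute x = 2:
f'(2) = 10 * 2 - 2
= 20 - 2
= 18

18


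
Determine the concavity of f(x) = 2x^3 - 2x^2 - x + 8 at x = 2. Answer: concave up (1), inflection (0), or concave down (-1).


Concavity is determined by the sign of f''(x).
f(x) = 2x^3 - 2x^2 - x + 8
f'(x) = 6x^2 - 4x - 1
f''(x) = 12x - 4
f''(2) = 12 * 2 - 4
= 24 - 4
= 20
Since f''(2) > 0, the function is concave up (1)

1


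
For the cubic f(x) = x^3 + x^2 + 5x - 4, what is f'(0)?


Differentiate f(x) = x^3 + x^2 + 5x - 4 term by term:
f'(x) = 3x^2 + 2x + 5
Substitute x = 0:
f'(0) = 3 * 0^2 + 2 * 0 + 5
= 0 + 0 + 5
= 5

5


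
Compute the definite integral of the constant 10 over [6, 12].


The integral of a constant k over [a, b] equals k * (b - a).
integral from 6 to 12 of 10 dx
= 10 * (12 - 6)
= 10 * 6
= 60

60


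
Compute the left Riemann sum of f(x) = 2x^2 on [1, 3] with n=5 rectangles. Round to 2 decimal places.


Left Riemann sum uses left endpoints of each subinterval.
Interval: [1, 3], n = 5
dx = (3 - 1) / 5 = 2/5
Left endpoints: [1, 7/5, 9/5, 11/5, 13/5]
f values: [2, 98/25, 162/25, 242/25, 338/25]
Sum = dx * (sum of f values)
= 2/5 * 178/5
= 356/25 = 14.24

14.24


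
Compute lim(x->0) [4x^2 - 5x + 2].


Since polynomials are continuous, we use direct substitution.
lim(x->0) of 4x^2 - 5x + 2
= 4 * 0^2 - 5 * 0 + 2
= 0 + 0 + 2
= 2

2


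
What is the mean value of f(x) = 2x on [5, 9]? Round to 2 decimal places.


Average value = 1/(b-a) * integral from a to b of f(x) dx
First compute the integral of 2x:
F(x) = x^2
F(9) = 1 * 81 + 0 * 9 = 81
F(5) = 1 * 25 + 0 * 5 = 25
Integral = 81 - 25 = 56
Average = 56 / (9 - 5) = 56 / 4
= 14 = 14.00

14.00


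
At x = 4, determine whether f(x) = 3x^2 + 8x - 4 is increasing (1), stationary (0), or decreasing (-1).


Compute f'(x) to determine behavior:
f'(x) = 6x + 8
f'(4) = 6 * 4 + 8
= 24 + 8
= 32
Since f'(4) > 0, the function is increasing (1)

1


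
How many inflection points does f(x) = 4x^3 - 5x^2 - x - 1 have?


Inflection points occur where f''(x) = 0 and concavity changes.
f(x) = 4x^3 - 5x^2 - x - 1
f'(x) = 12x^2 - 10x - 1
f''(x) = 24x - 10
Set f''(x) = 0:
24x - 10 = 0
x = 10 / 24 = 5/12
Since f''(x) is linear (degree 1), it changes sign at this point.
Therefore there is exactly 1 inflection point.

1


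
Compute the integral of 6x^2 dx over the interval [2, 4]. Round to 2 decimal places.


Find the antiderivative of 6x^2:
F(x) = 6/3 * x^3
Apply the Fundamental Theorem of Calculus:
F(4) - F(2)
= 6/3 * 4^3 - 6/3 * 2^3
= 6/3 * (64 - 8)
= 6/3 * 56
= 112 = 112.00

112.00


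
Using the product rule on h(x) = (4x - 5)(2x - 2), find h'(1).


Let u(x) = 4x - 5 and v(x) = 2x - 2
u'(x) = 4
v'(x) = 2
Product rule: h'(x) = u'(x)*v(x) + u(x)*v'(x)
= 4 * (2x - 2) + (4x - 5) * 2
At x = 1:
u(1) = 4 * 1 - 5 = -1
v(1) = 2 * 1 - 2 = 0
h'(1) = 4 * 0 + (-1) * 2
= 0 - 2
= -2

-2


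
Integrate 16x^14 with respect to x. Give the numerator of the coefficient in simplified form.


Apply the power rule for integration:
integral of ax^n dx = a/(n+1) * x^(n+1) + C
integral of 16x^14 dx
= 16/15 * x^15 + C
The coefficient in lowest terms is 16/15, and its numerator is 16

16


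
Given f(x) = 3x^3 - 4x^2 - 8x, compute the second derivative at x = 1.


First derivative:
f'(x) = 9x^2 - 8x - 8
Second derivative:
f''(x) = 18x - 8
Substitute x = 1:
f''(1) = 18 * 1 - 8
= 18 - 8
= 10

10


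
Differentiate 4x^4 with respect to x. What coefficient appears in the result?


We apply the power rule: d/dx [ax^n] = a*n * x^(n-1)
d/dx [4x^4]
= 4 * 4 * x^(4-1)
= 16x^3
The coefficient is 16

16


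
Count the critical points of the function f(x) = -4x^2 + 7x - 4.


Find where f'(x) = 0:
f'(x) = -8x + 7
Set f'(x) = 0:
-8x + 7 = 0
x = -7 / (-8) = 7/8
This is a linear equation in x, so there is exactly one solution.
Number of critical points: 1

1


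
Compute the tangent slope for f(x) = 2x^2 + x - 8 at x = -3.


The slope of the tangent line equals f'(x) at the point.
f(x) = 2x^2 + x - 8
f'(x) = 4x + 1
At x = -3:
f'(-3) = 4 * (-3) + 1
= -12 + 1
= -11

-11


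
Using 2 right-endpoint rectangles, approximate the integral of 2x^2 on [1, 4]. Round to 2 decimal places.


Right Riemann sum uses right endpoints of each subinterval.
Interval: [1, 4], n = 2
dx = (4 - 1) / 2 = 3/2
Right endpoints: [5/2, 4]
f values: [25/2, 32]
Sum = dx * (sum of f values)
= 3/2 * 89/2
= 267/4 = 66.75

66.75


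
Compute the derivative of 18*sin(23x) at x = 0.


Apply the chain rule to differentiate 18*sin(23x):
d/dx [18*sin(23x)]
= 18 * cos(23x) * d/dx(23x)
= 18 * 23 * cos(23x)
= 414 * cos(23x)
Evaluate at x = 0:
= 414 * cos(0)
= 414 * 1
= 414

414


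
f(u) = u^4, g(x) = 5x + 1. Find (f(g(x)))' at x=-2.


Using the chain rule: (f(g(x)))' = f'(g(x)) * g'(x)
First, find g(-2):
g(-2) = 5 * (-2) + 1 = -9
Next, f'(u) = 4u^3
And g'(x) = 5
So f'(g(-2)) * g'(-2)
= 4 * (-9)^3 * 5
= 4 * (-729) * 5
= -14580

-14580


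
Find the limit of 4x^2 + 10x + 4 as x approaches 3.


Since polynomials are continuous, we use direct substitution.
lim(x->3) of 4x^2 + 10x + 4
= 4 * 3^2 + 10 * 3 + 4
= 36 + 30 + 4
= 70

70


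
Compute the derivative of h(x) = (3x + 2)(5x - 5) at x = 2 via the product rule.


Let u(x) = 3x + 2 and v(x) = 5x - 5
u'(x) = 3
v'(x) = 5
Product rule: h'(x) = u'(x)*v(x) + u(x)*v'(x)
= 3 * (5x - 5) + (3x + 2) * 5
At x = 2:
u(2) = 3 * 2 + 2 = 8
v(2) = 5 * 2 - 5 = 5
h'(2) = 3 * 5 + 8 * 5
= 15 + 40
= 55

55


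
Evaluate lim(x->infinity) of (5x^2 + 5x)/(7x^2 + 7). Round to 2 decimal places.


For limits at infinity with equal-degree polynomials,
we compare leading coefficients.
Numerator leading term: 5x^2
Denominator leading term: 7x^2
Divide both by x^2:
lim = (5 + 5/x) / (7 + 7/x^2)
As x -> infinity, the 1/x and 1/x^2 terms vanish:
= 5/7 ≈ 0.71

0.71


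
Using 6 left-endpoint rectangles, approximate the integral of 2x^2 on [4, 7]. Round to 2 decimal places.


Left Riemann sum uses left endpoints of each subinterval.
Interval: [4, 7], n = 6
dx = (7 - 4) / 6 = 1/2
Left endpoints: [4, 9/2, 5, 11/2, 6, 13/2]
f values: [32, 81/2, 50, 121/2, 72, 169/2]
Sum = dx * (sum of f values)
= 1/2 * 679/2
= 679/4 = 169.75

169.75


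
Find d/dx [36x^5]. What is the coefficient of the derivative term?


We apply the power rule: d/dx [ax^n] = a*n * x^(n-1)
d/dx [36x^5]
= 36 * 5 * x^(5-1)
= 180x^4
The coefficient is 180

180


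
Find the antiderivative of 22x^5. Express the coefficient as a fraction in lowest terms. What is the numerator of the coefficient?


Apply the power rule for integration:
integral of ax^n dx = a/(n+1) * x^(n+1) + C
integral of 22x^5 dx
= 22/6 * x^6 + C
= 11/3 * x^6 + C
The coefficient in lowest terms is 11/3, and its numerator is 11

11


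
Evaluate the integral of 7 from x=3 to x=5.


The integral of a constant k over [a, b] equals k * (b - a).
integral from 3 to 5 of 7 dx
= 7 * (5 - 3)
= 7 * 2
= 14

14


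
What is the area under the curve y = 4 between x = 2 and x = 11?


The area under a constant function y = 4 is a rectangle.
Width = 11 - 2 = 9
Height = 4
Area = width * height
= 9 * 4
= 36

36


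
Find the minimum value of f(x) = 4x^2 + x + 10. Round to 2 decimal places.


For a quadratic f(x) = ax^2 + bx + c with a > 0, the minimum is at the vertex.
Vertex x-coordinate: x = -b/(2a)
x = -(1) / (2 * 4)
x = -1/8
Substitute back to find the minimum value:
f(-1/8) = 4 * (-1/8)^2 + 1 * (-1/8) + 10
= 1/16 - 1/8 + 10
= 159/16 ≈ 9.94

9.94


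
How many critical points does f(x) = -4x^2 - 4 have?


Find where f'(x) = 0:
f'(x) = -8x
Set f'(x) = 0:
-8x = 0
x = 0 / (-8) = 0
This is a linear equation in x, so there is exactly one solution.
Number of critical points: 1

1


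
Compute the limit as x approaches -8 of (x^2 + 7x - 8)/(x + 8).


Direct substitution gives 0/0, so we factor the numerator.
Factor: (x^2 + 7x - 8) = (x + 8)(x - 1)
Cancel the common factor (x + 8):
(x^2 + 7x - 8)/(x + 8) = (x - 1)
Now substitute x = -8:
= (-8) - (1) = -9

-9


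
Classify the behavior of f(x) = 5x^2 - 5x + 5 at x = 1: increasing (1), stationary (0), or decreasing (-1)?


Compute f'(x) to determine behavior:
f'(x) = 10x - 5
f'(1) = 10 * 1 - 5
= 10 - 5
= 5
Since f'(1) > 0, the function is increasing (1)

1


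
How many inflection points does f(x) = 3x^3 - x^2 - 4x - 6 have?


Inflection points occur where f''(x) = 0 and concavity changes.
f(x) = 3x^3 - x^2 - 4x - 6
f'(x) = 9x^2 - 2x - 4
f''(x) = 18x - 2
Set f''(x) = 0:
18x - 2 = 0
x = 2 / 18 = 1/9
Since f''(x) is linear (degree 1), it changes sign at this point.
Therefore there is exactly 1 inflection point.

1


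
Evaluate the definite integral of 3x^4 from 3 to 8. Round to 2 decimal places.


Find the antiderivative of 3x^4:
F(x) = 3/5 * x^5
Apply the Fundamental Theorem of Calculus:
F(8) - F(3)
= 3/5 * 8^5 - 3/5 * 3^5
= 3/5 * (32768 - 243)
= 3/5 * 32525
= 19515 = 19515.00

19515.00


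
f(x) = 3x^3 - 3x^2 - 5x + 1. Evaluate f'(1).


Differentiate f(x) = 3x^3 - 3x^2 - 5x + 1 term by term:
f'(x) = 9x^2 - 6x - 5
Substitute x = 1:
f'(1) = 9 * 1^2 - 6 * 1 - 5
= 9 - 6 - 5
= -2

-2


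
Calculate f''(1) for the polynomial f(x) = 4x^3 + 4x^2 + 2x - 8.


First derivative:
f'(x) = 12x^2 + 8x + 2
Second derivative:
f''(x) = 24x + 8
Substitute x = 1:
f''(1) = 24 * 1 + 8
= 24 + 8
= 32

32


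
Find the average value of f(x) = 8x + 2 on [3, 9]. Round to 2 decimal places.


Average value = 1/(b-a) * integral from a to b of f(x) dx
First compute the integral of 8x + 2:
F(x) = 4x^2 + 2x
F(9) = 4 * 81 + 2 * 9 = 342
F(3) = 4 * 9 + 2 * 3 = 42
Integral = 342 - 42 = 300
Average = 300 / (9 - 3) = 300 / 6
= 50 = 50.00

50.00


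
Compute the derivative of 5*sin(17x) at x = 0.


Apply the chain rule to differentiate 5*sin(17x):
d/dx [5*sin(17x)]
= 5 * cos(17x) * d/dx(17x)
= 5 * 17 * cos(17x)
= 85 * cos(17x)
Evaluate at x = 0:
= 85 * cos(0)
= 85 * 1
= 85

85


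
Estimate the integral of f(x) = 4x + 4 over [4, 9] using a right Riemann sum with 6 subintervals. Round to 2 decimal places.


Right Riemann sum uses right endpoints of each subinterval.
Interval: [4, 9], n = 6
dx = (9 - 4) / 6 = 5/6
Right endpoints: [29/6, 17/3, 13/2, 22/3, 49/6, 9]
f values: [70/3, 80/3, 30, 100/3, 110/3, 40]
Sum = dx * (sum of f values)
= 5/6 * 190
= 475/3 ≈ 158.33

158.33


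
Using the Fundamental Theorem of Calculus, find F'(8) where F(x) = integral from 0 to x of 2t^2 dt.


By the Fundamental Theorem of Calculus (Part 1):
If F(x) = integral from 0 to x of f(t) dt, then F'(x) = f(x)
Here f(t) = 2t^2
So F'(x) = 2x^2
Evaluate at x = 8:
F'(8) = 2 * 8^2
= 2 * 64
= 128

128


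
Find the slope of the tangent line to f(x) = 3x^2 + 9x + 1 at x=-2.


The slope of the tangent line equals f'(x) at the point.
f(x) = 3x^2 + 9x + 1
f'(x) = 6x + 9
At x = -2:
f'(-2) = 6 * (-2) + 9
= -12 + 9
= -3

-3


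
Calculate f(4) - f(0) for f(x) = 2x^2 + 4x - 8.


Net change = f(b) - f(a)
f(x) = 2x^2 + 4x - 8
Compute f(4):
f(4) = 2 * 4^2 + 4 * 4 - 8
= 32 + 16 - 8
= 40
Compute f(0):
f(0) = 2 * 0^2 + 4 * 0 - 8
= 0 + 0 - 8
= -8
Net change = 40 - (-8) = 48

48


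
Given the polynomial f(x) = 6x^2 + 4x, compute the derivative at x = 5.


Differentiate term by term using power and sum rules:
f(x) = 6x^2 + 4x
f'(x) = 12x + 4
Substitute x = 5:
f'(5) = 12 * 5 + 4
= 60 + 4
= 64

64


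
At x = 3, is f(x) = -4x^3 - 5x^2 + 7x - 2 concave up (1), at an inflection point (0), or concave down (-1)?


Concavity is determined by the sign of f''(x).
f(x) = -4x^3 - 5x^2 + 7x - 2
f'(x) = -12x^2 - 10x + 7
f''(x) = -24x - 10
f''(3) = -24 * 3 - 10
= -72 - 10
= -82
Since f''(3) < 0, the function is concave down (-1)

-1


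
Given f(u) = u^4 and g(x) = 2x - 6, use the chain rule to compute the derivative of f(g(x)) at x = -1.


Using the chain rule: (f(g(x)))' = f'(g(x)) * g'(x)
First, find g(-1):
g(-1) = 2 * (-1) - 6 = -8
Next, f'(u) = 4u^3
And g'(x) = 2
So f'(g(-1)) * g'(-1)
= 4 * (-8)^3 * 2
= 4 * (-512) * 2
= -4096

-4096


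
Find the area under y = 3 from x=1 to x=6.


The area under a constant function y = 3 is a rectangle.
Width = 6 - 1 = 5
Height = 3
Area = width * height
= 5 * 3
= 15

15


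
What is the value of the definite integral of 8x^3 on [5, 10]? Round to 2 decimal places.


Find the antiderivative of 8x^3:
F(x) = 8/4 * x^4
Apply the Fundamental Theorem of Calculus:
F(10) - F(5)
= 8/4 * 10^4 - 8/4 * 5^4
= 8/4 * (10000 - 625)
= 8/4 * 9375
= 18750 = 18750.00

18750.00


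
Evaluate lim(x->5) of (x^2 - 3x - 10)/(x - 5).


Direct substitution gives 0/0, so we factor the numerator.
Factor: (x^2 - 3x - 10) = (x - 5)(x + 2)
Cancel the common factor (x - 5):
(x^2 - 3x - 10)/(x - 5) = (x + 2)
Now substitute x = 5:
= (5) - (-2) = 7

7


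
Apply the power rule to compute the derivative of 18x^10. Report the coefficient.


We apply the power rule: d/dx [ax^n] = a*n * x^(n-1)
d/dx [18x^10]
= 18 * 10 * x^(10-1)
= 180x^9
The coefficient is 180

180


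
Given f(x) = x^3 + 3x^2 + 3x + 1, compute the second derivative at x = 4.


First derivative:
f'(x) = 3x^2 + 6x + 3
Second derivative:
f''(x) = 6x + 6
Substitute x = 4:
f''(4) = 6 * 4 + 6
= 24 + 6
= 30

30


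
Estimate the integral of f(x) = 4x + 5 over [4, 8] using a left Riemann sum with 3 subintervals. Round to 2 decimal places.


Left Riemann sum uses left endpoints of each subinterval.
Interval: [4, 8], n = 3
dx = (8 - 4) / 3 = 4/3
Left endpoints: [4, 16/3, 20/3]
f values: [21, 79/3, 95/3]
Sum = dx * (sum of f values)
= 4/3 * 79
= 316/3 ≈ 105.33

105.33


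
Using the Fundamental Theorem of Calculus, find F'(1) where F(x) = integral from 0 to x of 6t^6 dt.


By the Fundamental Theorem of Calculus (Part 1):
If F(x) = integral from 0 to x of f(t) dt, then F'(x) = f(x)
Here f(t) = 6t^6
So F'(x) = 6x^6
Evaluate at x = 1:
F'(1) = 6 * 1^6
= 6 * 1
= 6

6


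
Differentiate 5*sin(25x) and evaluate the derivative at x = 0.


Apply the chain rule to differentiate 5*sin(25x):
d/dx [5*sin(25x)]
= 5 * cos(25x) * d/dx(25x)
= 5 * 25 * cos(25x)
= 125 * cos(25x)
Evaluate at x = 0:
= 125 * cos(0)
= 125 * 1
= 125

125


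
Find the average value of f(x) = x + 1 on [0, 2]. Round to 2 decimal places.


Average value = 1/(b-a) * integral from a to b of f(x) dx
First compute the integral of x + 1:
F(x) = (1/2)x^2 + x
F(2) = 1/2 * 4 + 1 * 2 = 4
F(0) = 1/2 * 0 + 1 * 0 = 0
Integral = 4 - 0 = 4
Average = 4 / (2 - 0) = 4 / 2
= 2 = 2.00

2.00


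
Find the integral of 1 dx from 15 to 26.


The integral of a constant k over [a, b] equals k * (b - a).
integral from 15 to 26 of 1 dx
= 1 * (26 - 15)
= 1 * 11
= 11

11


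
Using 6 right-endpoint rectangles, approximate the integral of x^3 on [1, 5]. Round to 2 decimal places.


Right Riemann sum uses right endpoints of each subinterval.
Interval: [1, 5], n = 6
dx = (5 - 1) / 6 = 2/3
Right endpoints: [5/3, 7/3, 3, 11/3, 13/3, 5]
f values: [125/27, 343/27, 27, 1331/27, 2197/27, 125]
Sum = dx * (sum of f values)
= 2/3 * 300
= 200 = 200.00

200.00


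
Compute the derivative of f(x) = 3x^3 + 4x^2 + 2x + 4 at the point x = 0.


Differentiate f(x) = 3x^3 + 4x^2 + 2x + 4 term by term:
f'(x) = 9x^2 + 8x + 2
Substitute x = 0:
f'(0) = 9 * 0^2 + 8 * 0 + 2
= 0 + 0 + 2
= 2

2


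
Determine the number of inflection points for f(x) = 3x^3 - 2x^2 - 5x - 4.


Inflection points occur where f''(x) = 0 and concavity changes.
f(x) = 3x^3 - 2x^2 - 5x - 4
f'(x) = 9x^2 - 4x - 5
f''(x) = 18x - 4
Set f''(x) = 0:
18x - 4 = 0
x = 4 / 18 = 2/9
Since f''(x) is linear (degree 1), it changes sign at this point.
Therefore there is exactly 1 inflection point.

1


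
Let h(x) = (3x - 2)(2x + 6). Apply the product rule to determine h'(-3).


Let u(x) = 3x - 2 and v(x) = 2x + 6
u'(x) = 3
v'(x) = 2
Product rule: h'(x) = u'(x)*v(x) + u(x)*v'(x)
= 3 * (2x + 6) + (3x - 2) * 2
At x = -3:
u(-3) = 3 * (-3) - 2 = -11
v(-3) = 2 * (-3) + 6 = 0
h'(-3) = 3 * 0 + (-11) * 2
= 0 - 22
= -22

-22


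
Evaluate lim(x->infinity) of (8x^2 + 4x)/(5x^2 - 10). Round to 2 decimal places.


For limits at infinity with equal-degree polynomials,
we compare leading coefficients.
Numerator leading term: 8x^2
Denominator leading term: 5x^2
Divide both by x^2:
lim = (8 + 4/x) / (5 - 10/x^2)
As x -> infinity, the 1/x and 1/x^2 terms vanish:
= 8/5 = 1.60

1.60


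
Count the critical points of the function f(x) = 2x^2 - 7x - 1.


Find where f'(x) = 0:
f'(x) = 4x - 7
Set f'(x) = 0:
4x - 7 = 0
x = 7 / 4 = 7/4
This is a linear equation in x, so there is exactly one solution.
Number of critical points: 1

1


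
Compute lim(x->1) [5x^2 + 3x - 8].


Since polynomials are continuous, we use direct substitution.
lim(x->1) of 5x^2 + 3x - 8
= 5 * 1^2 + 3 * 1 - 8
= 5 + 3 - 8
= 0

0


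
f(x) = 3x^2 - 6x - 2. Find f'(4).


Differentiate term by term using power and sum rules:
f(x) = 3x^2 - 6x - 2
f'(x) = 6x - 6
Substitute x = 4:
f'(4) = 6 * 4 - 6
= 24 - 6
= 18

18


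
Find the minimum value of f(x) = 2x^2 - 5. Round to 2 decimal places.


For a quadratic f(x) = ax^2 + bx + c with a > 0, the minimum is at the vertex.
Vertex x-coordinate: x = -b/(2a)
x = -(0) / (2 * 2)
x = 0/4 = 0
Substitute back to find the minimum value:
f(0) = 2 * 0^2 + 0 * 0 - 5
= 0 + 0 - 5
= -5 = -5.00

-5.00


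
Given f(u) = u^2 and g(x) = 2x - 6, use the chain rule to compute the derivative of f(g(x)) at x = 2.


Using the chain rule: (f(g(x)))' = f'(g(x)) * g'(x)
First, find g(2):
g(2) = 2 * 2 - 6 = -2
Next, f'(u) = 2u
And g'(x) = 2
So f'(g(2)) * g'(2)
= 2 * (-2) * 2
= -8

-8


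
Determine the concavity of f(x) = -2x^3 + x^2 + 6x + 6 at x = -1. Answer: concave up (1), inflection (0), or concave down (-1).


Concavity is determined by the sign of f''(x).
f(x) = -2x^3 + x^2 + 6x + 6
f'(x) = -6x^2 + 2x + 6
f''(x) = -12x + 2
f''(-1) = -12 * (-1) + 2
= 12 + 2
= 14
Since f''(-1) > 0, the function is concave up (1)

1


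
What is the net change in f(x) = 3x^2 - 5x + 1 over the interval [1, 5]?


Net change = f(b) - f(a)
f(x) = 3x^2 - 5x + 1
Compute f(5):
f(5) = 3 * 5^2 - 5 * 5 + 1
= 75 - 25 + 1
= 51
Compute f(1):
f(1) = 3 * 1^2 - 5 * 1 + 1
= 3 - 5 + 1
= -1
Net change = 51 - (-1) = 52

52


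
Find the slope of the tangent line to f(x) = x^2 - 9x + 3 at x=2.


The slope of the tangent line equals f'(x) at the point.
f(x) = x^2 - 9x + 3
f'(x) = 2x - 9
At x = 2:
f'(2) = 2 * 2 - 9
= 4 - 9
= -5

-5


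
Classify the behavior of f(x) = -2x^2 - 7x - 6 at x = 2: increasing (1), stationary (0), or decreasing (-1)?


Compute f'(x) to determine behavior:
f'(x) = -4x - 7
f'(2) = -4 * 2 - 7
= -8 - 7
= -15
Since f'(2) < 0, the function is decreasing (-1)

-1


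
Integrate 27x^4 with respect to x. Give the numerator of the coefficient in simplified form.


Apply the power rule for integration:
integral of ax^n dx = a/(n+1) * x^(n+1) + C
integral of 27x^4 dx
= 27/5 * x^5 + C
The coefficient in lowest terms is 27/5, and its numerator is 27

27


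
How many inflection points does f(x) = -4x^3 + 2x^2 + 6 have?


Inflection points occur where f''(x) = 0 and concavity changes.
f(x) = -4x^3 + 2x^2 + 6
f'(x) = -12x^2 + 4x
f''(x) = -24x + 4
Set f''(x) = 0:
-24x + 4 = 0
x = -4 / (-24) = 1/6
Since f''(x) is linear (degree 1), it changes sign at this point.
Therefore there is exactly 1 inflection point.

1


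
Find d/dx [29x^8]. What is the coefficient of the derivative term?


We apply the power rule: d/dx [ax^n] = a*n * x^(n-1)
d/dx [29x^8]
= 29 * 8 * x^(8-1)
= 232x^7
The coefficient is 232

232


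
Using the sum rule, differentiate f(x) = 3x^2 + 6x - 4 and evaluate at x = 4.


Differentiate term by term using power and sum rules:
f(x) = 3x^2 + 6x - 4
f'(x) = 6x + 6
Substitute x = 4:
f'(4) = 6 * 4 + 6
= 24 + 6
= 30

30


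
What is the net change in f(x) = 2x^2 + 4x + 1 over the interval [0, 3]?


Net change = f(b) - f(a)
f(x) = 2x^2 + 4x + 1
Compute f(3):
f(3) = 2 * 3^2 + 4 * 3 + 1
= 18 + 12 + 1
= 31
Compute f(0):
f(0) = 2 * 0^2 + 4 * 0 + 1
= 0 + 0 + 1
= 1
Net change = 31 - 1 = 30

30


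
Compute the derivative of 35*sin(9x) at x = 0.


Apply the chain rule to differentiate 35*sin(9x):
d/dx [35*sin(9x)]
= 35 * cos(9x) * d/dx(9x)
= 35 * 9 * cos(9x)
= 315 * cos(9x)
Evaluate at x = 0:
= 315 * cos(0)
= 315 * 1
= 315

315


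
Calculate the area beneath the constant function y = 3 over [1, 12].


The area under a constant function y = 3 is a rectangle.
Width = 12 - 1 = 11
Height = 3
Area = width * height
= 11 * 3
= 33

33


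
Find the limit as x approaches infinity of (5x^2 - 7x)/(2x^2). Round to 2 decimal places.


For limits at infinity with equal-degree polynomials,
we compare leading coefficients.
Numerator leading term: 5x^2
Denominator leading term: 2x^2
Divide both by x^2:
lim = (5 - 7/x) / (2)
As x -> infinity, the 1/x and 1/x^2 terms vanish:
= 5/2 = 2.50

2.50


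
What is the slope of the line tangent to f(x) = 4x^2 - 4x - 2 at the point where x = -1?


The slope of the tangent line equals f'(x) at the point.
f(x) = 4x^2 - 4x - 2
f'(x) = 8x - 4
At x = -1:
f'(-1) = 8 * (-1) - 4
= -8 - 4
= -12

-12


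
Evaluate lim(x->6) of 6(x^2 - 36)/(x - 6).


Direct substitution gives 0/0, so we factor the numerator.
Factor: 6(x^2 - 36) = 6 * (x - 6)(x + 6)
Cancel the common factor (x - 6):
6(x^2 - 36)/(x - 6) = 6 * (x + 6)
Now substitute x = 6:
= 6 * (6 + 6) = 72

72


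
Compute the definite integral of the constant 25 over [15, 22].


The integral of a constant k over [a, b] equals k * (b - a).
integral from 15 to 22 of 25 dx
= 25 * (22 - 15)
= 25 * 7
= 175

175


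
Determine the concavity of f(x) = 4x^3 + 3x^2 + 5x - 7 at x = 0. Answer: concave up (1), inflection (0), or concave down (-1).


Concavity is determined by the sign of f''(x).
f(x) = 4x^3 + 3x^2 + 5x - 7
f'(x) = 12x^2 + 6x + 5
f''(x) = 24x + 6
f''(0) = 24 * 0 + 6
= 0 + 6
= 6
Since f''(0) > 0, the function is concave up (1)

1


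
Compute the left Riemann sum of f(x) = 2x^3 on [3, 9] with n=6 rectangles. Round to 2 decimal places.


Left Riemann sum uses left endpoints of each subinterval.
Interval: [3, 9], n = 6
dx = (9 - 3) / 6 = 1
Left endpoints: [3, 4, 5, 6, 7, 8]
f values: [54, 128, 250, 432, 686, 1024]
Sum = dx * (sum of f values)
= 1 * 2574
= 2574 = 2574.00

2574.00


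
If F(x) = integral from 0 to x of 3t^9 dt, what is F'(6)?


By the Fundamental Theorem of Calculus (Part 1):
If F(x) = integral from 0 to x of f(t) dt, then F'(x) = f(x)
Here f(t) = 3t^9
So F'(x) = 3x^9
Evaluate at x = 6:
F'(6) = 3 * 6^9
= 3 * 10077696
= 30233088

30233088


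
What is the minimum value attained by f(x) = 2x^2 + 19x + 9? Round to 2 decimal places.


For a quadratic f(x) = ax^2 + bx + c with a > 0, the minimum is at the vertex.
Vertex x-coordinate: x = -b/(2a)
x = -(19) / (2 * 2)
x = -19/4
Substitute back to find the minimum value:
f(-19/4) = 2 * (-19/4)^2 + 19 * (-19/4) + 9
= 361/8 - 361/4 + 9
= -289/8 ≈ -36.13

-36.13


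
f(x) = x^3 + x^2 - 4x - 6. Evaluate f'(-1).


Differentiate f(x) = x^3 + x^2 - 4x - 6 term by term:
f'(x) = 3x^2 + 2x - 4
Substitute x = -1:
f'(-1) = 3 * (-1)^2 + 2 * (-1) - 4
= 3 - 2 - 4
= -3

-3


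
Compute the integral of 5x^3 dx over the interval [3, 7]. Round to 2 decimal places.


Find the antiderivative of 5x^3:
F(x) = 5/4 * x^4
Apply the Fundamental Theorem of Calculus:
F(7) - F(3)
= 5/4 * 7^4 - 5/4 * 3^4
= 5/4 * (2401 - 81)
= 5/4 * 2320
= 2900 = 2900.00

2900.00


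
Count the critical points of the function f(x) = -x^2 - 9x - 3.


Find where f'(x) = 0:
f'(x) = -2x - 9
Set f'(x) = 0:
-2x - 9 = 0
x = 9 / (-2) = -9/2
This is a linear equation in x, so there is exactly one solution.
Number of critical points: 1

1


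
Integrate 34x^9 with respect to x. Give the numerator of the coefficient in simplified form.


Apply the power rule for integration:
integral of ax^n dx = a/(n+1) * x^(n+1) + C
integral of 34x^9 dx
= 34/10 * x^10 + C
= 17/5 * x^10 + C
The coefficient in lowest terms is 17/5, and its numerator is 17

17


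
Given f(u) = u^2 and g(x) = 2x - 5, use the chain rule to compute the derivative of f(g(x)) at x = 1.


Using the chain rule: (f(g(x)))' = f'(g(x)) * g'(x)
First, find g(1):
g(1) = 2 * 1 - 5 = -3
Next, f'(u) = 2u
And g'(x) = 2
So f'(g(1)) * g'(1)
= 2 * (-3) * 2
= -12

-12


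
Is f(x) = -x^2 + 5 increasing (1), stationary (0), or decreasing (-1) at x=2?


Compute f'(x) to determine behavior:
f'(x) = -2x
f'(2) = -2 * 2 + 0
= -4 + 0
= -4
Since f'(2) < 0, the function is decreasing (-1)

-1


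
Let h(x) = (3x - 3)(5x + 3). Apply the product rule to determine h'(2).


Let u(x) = 3x - 3 and v(x) = 5x + 3
u'(x) = 3
v'(x) = 5
Product rule: h'(x) = u'(x)*v(x) + u(x)*v'(x)
= 3 * (5x + 3) + (3x - 3) * 5
At x = 2:
u(2) = 3 * 2 - 3 = 3
v(2) = 5 * 2 + 3 = 13
h'(2) = 3 * 13 + 3 * 5
= 39 + 15
= 54

54


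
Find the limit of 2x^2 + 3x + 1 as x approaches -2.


Since polynomials are continuous, we use direct substitution.
lim(x->-2) of 2x^2 + 3x + 1
= 2 * (-2)^2 + 3 * (-2) + 1
= 8 - 6 + 1
= 3

3


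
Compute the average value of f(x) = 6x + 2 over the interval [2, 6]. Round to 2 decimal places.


Average value = 1/(b-a) * integral from a to b of f(x) dx
First compute the integral of 6x + 2:
F(x) = 3x^2 + 2x
F(6) = 3 * 36 + 2 * 6 = 120
F(2) = 3 * 4 + 2 * 2 = 16
Integral = 120 - 16 = 104
Average = 104 / (6 - 2) = 104 / 4
= 26 = 26.00

26.00


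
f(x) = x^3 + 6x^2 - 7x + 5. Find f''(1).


First derivative:
f'(x) = 3x^2 + 12x - 7
Second derivative:
f''(x) = 6x + 12
Substitute x = 1:
f''(1) = 6 * 1 + 12
= 6 + 12
= 18

18


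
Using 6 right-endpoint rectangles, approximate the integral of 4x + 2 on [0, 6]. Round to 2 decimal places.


Right Riemann sum uses right endpoints of each subinterval.
Interval: [0, 6], n = 6
dx = (6 - 0) / 6 = 1
Right endpoints: [1, 2, 3, 4, 5, 6]
f values: [6, 10, 14, 18, 22, 26]
Sum = dx * (sum of f values)
= 1 * 96
= 96 = 96.00

96.00


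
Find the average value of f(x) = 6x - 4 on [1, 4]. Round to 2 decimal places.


Average value = 1/(b-a) * integral from a to b of f(x) dx
First compute the integral of 6x - 4:
F(x) = 3x^2 - 4x
F(4) = 3 * 16 - 4 * 4 = 32
F(1) = 3 * 1 - 4 * 1 = -1
Integral = 32 - (-1) = 33
Average = 33 / (4 - 1) = 33 / 3
= 11 = 11.00

11.00


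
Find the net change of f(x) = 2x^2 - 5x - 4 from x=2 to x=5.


Net change = f(b) - f(a)
f(x) = 2x^2 - 5x - 4
Compute f(5):
f(5) = 2 * 5^2 - 5 * 5 - 4
= 50 - 25 - 4
= 21
Compute f(2):
f(2) = 2 * 2^2 - 5 * 2 - 4
= 8 - 10 - 4
= -6
Net change = 21 - (-6) = 27

27


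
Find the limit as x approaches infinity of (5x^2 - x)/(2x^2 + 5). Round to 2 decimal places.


For limits at infinity with equal-degree polynomials,
we compare leading coefficients.
Numerator leading term: 5x^2
Denominator leading term: 2x^2
Divide both by x^2:
lim = (5 - 1/x) / (2 + 5/x^2)
As x -> infinity, the 1/x and 1/x^2 terms vanish:
= 5/2 = 2.50

2.50


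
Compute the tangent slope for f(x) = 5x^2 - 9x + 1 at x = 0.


The slope of the tangent line equals f'(x) at the point.
f(x) = 5x^2 - 9x + 1
f'(x) = 10x - 9
At x = 0:
f'(0) = 10 * 0 - 9
= 0 - 9
= -9

-9


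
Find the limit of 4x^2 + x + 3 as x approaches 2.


Since polynomials are continuous, we use direct substitution.
lim(x->2) of 4x^2 + x + 3
= 4 * 2^2 + 1 * 2 + 3
= 16 + 2 + 3
= 21

21


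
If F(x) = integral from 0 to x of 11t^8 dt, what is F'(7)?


By the Fundamental Theorem of Calculus (Part 1):
If F(x) = integral from 0 to x of f(t) dt, then F'(x) = f(x)
Here f(t) = 11t^8
So F'(x) = 11x^8
Evaluate at x = 7:
F'(7) = 11 * 7^8
= 11 * 5764801
= 63412811

63412811


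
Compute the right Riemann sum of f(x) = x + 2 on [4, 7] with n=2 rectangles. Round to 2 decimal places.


Right Riemann sum uses right endpoints of each subinterval.
Interval: [4, 7], n = 2
dx = (7 - 4) / 2 = 3/2
Right endpoints: [11/2, 7]
f values: [15/2, 9]
Sum = dx * (sum of f values)
= 3/2 * 33/2
= 99/4 = 24.75

24.75


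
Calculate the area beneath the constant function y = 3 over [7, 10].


The area under a constant function y = 3 is a rectangle.
Width = 10 - 7 = 3
Height = 3
Area = width * height
= 3 * 3
= 9

9


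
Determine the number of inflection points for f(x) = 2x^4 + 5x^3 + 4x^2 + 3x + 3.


Inflection points occur where f''(x) = 0 and concavity changes.
f(x) = 2x^4 + 5x^3 + 4x^2 + 3x + 3
f'(x) = 8x^3 + 15x^2 + 8x + 3
f''(x) = 24x^2 + 30x + 8
This is a quadratic in x. Use the discriminant to count real roots.
Discriminant = (30)^2 - 4 * 24 * 8
= 900 - 768
= 132
Since discriminant > 0, f''(x) = 0 has 2 distinct real solutions.
A quadratic with two distinct real roots changes sign at each root, so concavity changes at both.
Number of inflection points: 2

2


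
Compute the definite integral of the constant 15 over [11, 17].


The integral of a constant k over [a, b] equals k * (b - a).
integral from 11 to 17 of 15 dx
= 15 * (17 - 11)
= 15 * 6
= 90

90


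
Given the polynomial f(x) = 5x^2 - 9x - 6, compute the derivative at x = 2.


Differentiate term by term using power and sum rules:
f(x) = 5x^2 - 9x - 6
f'(x) = 10x - 9
Substitute x = 2:
f'(2) = 10 * 2 - 9
= 20 - 9
= 11

11


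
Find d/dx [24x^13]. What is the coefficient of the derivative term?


We apply the power rule: d/dx [ax^n] = a*n * x^(n-1)
d/dx [24x^13]
= 24 * 13 * x^(13-1)
= 312x^12
The coefficient is 312

312


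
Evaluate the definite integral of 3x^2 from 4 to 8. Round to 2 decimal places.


Find the antiderivative of 3x^2:
F(x) = 3/3 * x^3
Apply the Fundamental Theorem of Calculus:
F(8) - F(4)
= 3/3 * 8^3 - 3/3 * 4^3
= 3/3 * (512 - 64)
= 3/3 * 448
= 448 = 448.00

448.00


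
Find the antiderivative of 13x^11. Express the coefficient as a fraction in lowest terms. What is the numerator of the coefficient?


Apply the power rule for integration:
integral of ax^n dx = a/(n+1) * x^(n+1) + C
integral of 13x^11 dx
= 13/12 * x^12 + C
The coefficient in lowest terms is 13/12, and its numerator is 13

13


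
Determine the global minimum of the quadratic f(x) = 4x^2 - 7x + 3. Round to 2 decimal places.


For a quadratic f(x) = ax^2 + bx + c with a > 0, the minimum is at the vertex.
Vertex x-coordinate: x = -b/(2a)
x = -(-7) / (2 * 4)
x = 7/8
Substitute back to find the minimum value:
f(7/8) = 4 * (7/8)^2 - 7 * (7/8) + 3
= 49/16 - 49/8 + 3
= -1/16 ≈ -0.06

-0.06


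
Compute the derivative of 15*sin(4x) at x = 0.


Apply the chain rule to differentiate 15*sin(4x):
d/dx [15*sin(4x)]
= 15 * cos(4x) * d/dx(4x)
= 15 * 4 * cos(4x)
= 60 * cos(4x)
Evaluate at x = 0:
= 60 * cos(0)
= 60 * 1
= 60

60


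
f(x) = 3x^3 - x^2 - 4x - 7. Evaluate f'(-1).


Differentiate f(x) = 3x^3 - x^2 - 4x - 7 term by term:
f'(x) = 9x^2 - 2x - 4
Substitute x = -1:
f'(-1) = 9 * (-1)^2 - 2 * (-1) - 4
= 9 + 2 - 4
= 7

7


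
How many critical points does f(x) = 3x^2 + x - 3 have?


Find where f'(x) = 0:
f'(x) = 6x + 1
Set f'(x) = 0:
6x + 1 = 0
x = -1 / 6 = -1/6
This is a linear equation in x, so there is exactly one solution.
Number of critical points: 1

1


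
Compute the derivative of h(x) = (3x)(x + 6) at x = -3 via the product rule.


Let u(x) = 3x and v(x) = x + 6
u'(x) = 3
v'(x) = 1
Product rule: h'(x) = u'(x)*v(x) + u(x)*v'(x)
= 3 * (x + 6) + (3x) * 1
At x = -3:
u(-3) = 3 * (-3) + 0 = -9
v(-3) = 1 * (-3) + 6 = 3
h'(-3) = 3 * 3 + (-9) * 1
= 9 - 9
= 0

0


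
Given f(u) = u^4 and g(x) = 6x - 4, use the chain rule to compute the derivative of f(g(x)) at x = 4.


Using the chain rule: (f(g(x)))' = f'(g(x)) * g'(x)
First, find g(4):
g(4) = 6 * 4 - 4 = 20
Next, f'(u) = 4u^3
And g'(x) = 6
So f'(g(4)) * g'(4)
= 4 * 20^3 * 6
= 4 * 8000 * 6
= 192000

192000


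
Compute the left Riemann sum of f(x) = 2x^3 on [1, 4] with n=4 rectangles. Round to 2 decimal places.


Left Riemann sum uses left endpoints of each subinterval.
Interval: [1, 4], n = 4
dx = (4 - 1) / 4 = 3/4
Left endpoints: [1, 7/4, 5/2, 13/4]
f values: [2, 343/32, 125/4, 2197/32]
Sum = dx * (sum of f values)
= 3/4 * 901/8
= 2703/32 ≈ 84.47

84.47


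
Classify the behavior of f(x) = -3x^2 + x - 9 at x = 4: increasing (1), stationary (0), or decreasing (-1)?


Compute f'(x) to determine behavior:
f'(x) = -6x + 1
f'(4) = -6 * 4 + 1
= -24 + 1
= -23
Since f'(4) < 0, the function is decreasing (-1)

-1


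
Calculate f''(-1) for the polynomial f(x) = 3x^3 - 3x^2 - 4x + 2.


First derivative:
f'(x) = 9x^2 - 6x - 4
Second derivative:
f''(x) = 18x - 6
Substitute x = -1:
f''(-1) = 18 * (-1) - 6
= -18 - 6
= -24

-24


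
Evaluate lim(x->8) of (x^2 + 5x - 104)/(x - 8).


Direct substitution gives 0/0, so we factor the numerator.
Factor: (x^2 + 5x - 104) = (x - 8)(x + 13)
Cancel the common factor (x - 8):
(x^2 + 5x - 104)/(x - 8) = (x + 13)
Now substitute x = 8:
= (8) - (-13) = 21

21


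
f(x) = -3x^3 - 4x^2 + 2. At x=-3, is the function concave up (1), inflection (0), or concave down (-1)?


Concavity is determined by the sign of f''(x).
f(x) = -3x^3 - 4x^2 + 2
f'(x) = -9x^2 - 8x
f''(x) = -18x - 8
f''(-3) = -18 * (-3) - 8
= 54 - 8
= 46
Since f''(-3) > 0, the function is concave up (1)

1


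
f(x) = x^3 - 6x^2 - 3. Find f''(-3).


First derivative:
f'(x) = 3x^2 - 12x
Second derivative:
f''(x) = 6x - 12
Substitute x = -3:
f''(-3) = 6 * (-3) - 12
= -18 - 12
= -30

-30
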